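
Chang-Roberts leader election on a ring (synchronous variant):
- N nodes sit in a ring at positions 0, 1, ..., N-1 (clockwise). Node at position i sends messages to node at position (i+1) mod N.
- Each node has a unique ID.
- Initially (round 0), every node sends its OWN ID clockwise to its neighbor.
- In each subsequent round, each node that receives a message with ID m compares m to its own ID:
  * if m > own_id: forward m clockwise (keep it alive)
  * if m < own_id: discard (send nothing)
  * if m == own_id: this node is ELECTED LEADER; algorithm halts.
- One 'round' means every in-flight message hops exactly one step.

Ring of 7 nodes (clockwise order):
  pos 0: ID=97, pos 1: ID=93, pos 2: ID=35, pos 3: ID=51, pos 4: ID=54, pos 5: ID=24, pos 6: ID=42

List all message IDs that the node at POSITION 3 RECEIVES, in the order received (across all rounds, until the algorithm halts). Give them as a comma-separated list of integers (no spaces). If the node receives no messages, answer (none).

Round 1: pos1(id93) recv 97: fwd; pos2(id35) recv 93: fwd; pos3(id51) recv 35: drop; pos4(id54) recv 51: drop; pos5(id24) recv 54: fwd; pos6(id42) recv 24: drop; pos0(id97) recv 42: drop
Round 2: pos2(id35) recv 97: fwd; pos3(id51) recv 93: fwd; pos6(id42) recv 54: fwd
Round 3: pos3(id51) recv 97: fwd; pos4(id54) recv 93: fwd; pos0(id97) recv 54: drop
Round 4: pos4(id54) recv 97: fwd; pos5(id24) recv 93: fwd
Round 5: pos5(id24) recv 97: fwd; pos6(id42) recv 93: fwd
Round 6: pos6(id42) recv 97: fwd; pos0(id97) recv 93: drop
Round 7: pos0(id97) recv 97: ELECTED

Answer: 35,93,97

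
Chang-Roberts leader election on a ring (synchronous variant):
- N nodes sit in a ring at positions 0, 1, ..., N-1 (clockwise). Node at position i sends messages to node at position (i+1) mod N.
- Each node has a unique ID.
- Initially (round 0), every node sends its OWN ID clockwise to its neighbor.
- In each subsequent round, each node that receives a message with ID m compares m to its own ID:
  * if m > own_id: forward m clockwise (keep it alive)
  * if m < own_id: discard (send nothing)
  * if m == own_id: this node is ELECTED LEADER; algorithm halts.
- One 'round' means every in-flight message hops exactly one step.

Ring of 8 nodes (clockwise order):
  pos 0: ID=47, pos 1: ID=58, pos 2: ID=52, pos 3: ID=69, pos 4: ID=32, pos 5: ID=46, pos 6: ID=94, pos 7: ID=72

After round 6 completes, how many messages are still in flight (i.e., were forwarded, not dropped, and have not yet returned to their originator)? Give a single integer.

Answer: 2

Derivation:
Round 1: pos1(id58) recv 47: drop; pos2(id52) recv 58: fwd; pos3(id69) recv 52: drop; pos4(id32) recv 69: fwd; pos5(id46) recv 32: drop; pos6(id94) recv 46: drop; pos7(id72) recv 94: fwd; pos0(id47) recv 72: fwd
Round 2: pos3(id69) recv 58: drop; pos5(id46) recv 69: fwd; pos0(id47) recv 94: fwd; pos1(id58) recv 72: fwd
Round 3: pos6(id94) recv 69: drop; pos1(id58) recv 94: fwd; pos2(id52) recv 72: fwd
Round 4: pos2(id52) recv 94: fwd; pos3(id69) recv 72: fwd
Round 5: pos3(id69) recv 94: fwd; pos4(id32) recv 72: fwd
Round 6: pos4(id32) recv 94: fwd; pos5(id46) recv 72: fwd
After round 6: 2 messages still in flight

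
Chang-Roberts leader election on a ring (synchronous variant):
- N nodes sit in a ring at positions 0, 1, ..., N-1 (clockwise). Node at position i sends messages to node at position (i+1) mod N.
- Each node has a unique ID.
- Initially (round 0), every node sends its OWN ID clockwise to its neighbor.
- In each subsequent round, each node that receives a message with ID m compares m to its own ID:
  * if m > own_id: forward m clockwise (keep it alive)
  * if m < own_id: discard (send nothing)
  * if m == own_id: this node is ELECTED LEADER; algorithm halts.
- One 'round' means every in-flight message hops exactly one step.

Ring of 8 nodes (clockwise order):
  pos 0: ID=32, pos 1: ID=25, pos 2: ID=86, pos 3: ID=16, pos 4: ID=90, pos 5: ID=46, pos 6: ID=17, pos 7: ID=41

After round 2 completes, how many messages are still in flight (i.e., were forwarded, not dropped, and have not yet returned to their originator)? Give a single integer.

Round 1: pos1(id25) recv 32: fwd; pos2(id86) recv 25: drop; pos3(id16) recv 86: fwd; pos4(id90) recv 16: drop; pos5(id46) recv 90: fwd; pos6(id17) recv 46: fwd; pos7(id41) recv 17: drop; pos0(id32) recv 41: fwd
Round 2: pos2(id86) recv 32: drop; pos4(id90) recv 86: drop; pos6(id17) recv 90: fwd; pos7(id41) recv 46: fwd; pos1(id25) recv 41: fwd
After round 2: 3 messages still in flight

Answer: 3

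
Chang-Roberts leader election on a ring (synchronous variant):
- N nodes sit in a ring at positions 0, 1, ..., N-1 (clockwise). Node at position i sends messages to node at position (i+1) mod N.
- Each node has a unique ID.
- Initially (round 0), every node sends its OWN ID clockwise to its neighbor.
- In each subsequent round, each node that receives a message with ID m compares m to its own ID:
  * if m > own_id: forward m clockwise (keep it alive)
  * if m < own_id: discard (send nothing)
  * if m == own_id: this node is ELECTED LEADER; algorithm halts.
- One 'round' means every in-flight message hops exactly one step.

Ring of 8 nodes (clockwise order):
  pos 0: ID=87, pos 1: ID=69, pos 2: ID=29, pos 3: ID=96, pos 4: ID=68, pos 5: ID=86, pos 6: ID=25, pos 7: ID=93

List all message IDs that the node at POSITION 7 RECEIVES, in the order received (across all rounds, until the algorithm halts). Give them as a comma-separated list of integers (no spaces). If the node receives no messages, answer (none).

Round 1: pos1(id69) recv 87: fwd; pos2(id29) recv 69: fwd; pos3(id96) recv 29: drop; pos4(id68) recv 96: fwd; pos5(id86) recv 68: drop; pos6(id25) recv 86: fwd; pos7(id93) recv 25: drop; pos0(id87) recv 93: fwd
Round 2: pos2(id29) recv 87: fwd; pos3(id96) recv 69: drop; pos5(id86) recv 96: fwd; pos7(id93) recv 86: drop; pos1(id69) recv 93: fwd
Round 3: pos3(id96) recv 87: drop; pos6(id25) recv 96: fwd; pos2(id29) recv 93: fwd
Round 4: pos7(id93) recv 96: fwd; pos3(id96) recv 93: drop
Round 5: pos0(id87) recv 96: fwd
Round 6: pos1(id69) recv 96: fwd
Round 7: pos2(id29) recv 96: fwd
Round 8: pos3(id96) recv 96: ELECTED

Answer: 25,86,96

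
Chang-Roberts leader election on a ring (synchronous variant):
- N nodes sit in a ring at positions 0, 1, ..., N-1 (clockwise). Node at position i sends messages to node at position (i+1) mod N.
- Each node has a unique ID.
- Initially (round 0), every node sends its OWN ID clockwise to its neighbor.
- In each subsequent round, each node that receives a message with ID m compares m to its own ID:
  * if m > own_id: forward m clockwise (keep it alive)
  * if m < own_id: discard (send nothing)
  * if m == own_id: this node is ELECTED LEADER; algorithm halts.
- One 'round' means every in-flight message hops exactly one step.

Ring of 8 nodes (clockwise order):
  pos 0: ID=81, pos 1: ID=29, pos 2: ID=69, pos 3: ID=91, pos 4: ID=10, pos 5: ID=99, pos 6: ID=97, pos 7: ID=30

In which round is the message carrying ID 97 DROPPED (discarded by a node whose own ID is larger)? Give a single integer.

Answer: 7

Derivation:
Round 1: pos1(id29) recv 81: fwd; pos2(id69) recv 29: drop; pos3(id91) recv 69: drop; pos4(id10) recv 91: fwd; pos5(id99) recv 10: drop; pos6(id97) recv 99: fwd; pos7(id30) recv 97: fwd; pos0(id81) recv 30: drop
Round 2: pos2(id69) recv 81: fwd; pos5(id99) recv 91: drop; pos7(id30) recv 99: fwd; pos0(id81) recv 97: fwd
Round 3: pos3(id91) recv 81: drop; pos0(id81) recv 99: fwd; pos1(id29) recv 97: fwd
Round 4: pos1(id29) recv 99: fwd; pos2(id69) recv 97: fwd
Round 5: pos2(id69) recv 99: fwd; pos3(id91) recv 97: fwd
Round 6: pos3(id91) recv 99: fwd; pos4(id10) recv 97: fwd
Round 7: pos4(id10) recv 99: fwd; pos5(id99) recv 97: drop
Round 8: pos5(id99) recv 99: ELECTED
Message ID 97 originates at pos 6; dropped at pos 5 in round 7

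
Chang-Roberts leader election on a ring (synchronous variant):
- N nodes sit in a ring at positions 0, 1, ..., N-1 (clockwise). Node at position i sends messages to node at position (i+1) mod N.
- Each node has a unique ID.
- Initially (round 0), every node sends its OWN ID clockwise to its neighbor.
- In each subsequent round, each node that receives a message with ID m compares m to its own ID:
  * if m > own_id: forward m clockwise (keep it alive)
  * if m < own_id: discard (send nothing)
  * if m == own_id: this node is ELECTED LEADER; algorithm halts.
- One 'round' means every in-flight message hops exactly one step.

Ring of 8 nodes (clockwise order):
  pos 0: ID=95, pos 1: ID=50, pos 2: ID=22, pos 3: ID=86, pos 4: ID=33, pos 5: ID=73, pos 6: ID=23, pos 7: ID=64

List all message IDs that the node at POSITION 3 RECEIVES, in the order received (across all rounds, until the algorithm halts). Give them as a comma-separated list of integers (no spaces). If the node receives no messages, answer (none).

Answer: 22,50,95

Derivation:
Round 1: pos1(id50) recv 95: fwd; pos2(id22) recv 50: fwd; pos3(id86) recv 22: drop; pos4(id33) recv 86: fwd; pos5(id73) recv 33: drop; pos6(id23) recv 73: fwd; pos7(id64) recv 23: drop; pos0(id95) recv 64: drop
Round 2: pos2(id22) recv 95: fwd; pos3(id86) recv 50: drop; pos5(id73) recv 86: fwd; pos7(id64) recv 73: fwd
Round 3: pos3(id86) recv 95: fwd; pos6(id23) recv 86: fwd; pos0(id95) recv 73: drop
Round 4: pos4(id33) recv 95: fwd; pos7(id64) recv 86: fwd
Round 5: pos5(id73) recv 95: fwd; pos0(id95) recv 86: drop
Round 6: pos6(id23) recv 95: fwd
Round 7: pos7(id64) recv 95: fwd
Round 8: pos0(id95) recv 95: ELECTED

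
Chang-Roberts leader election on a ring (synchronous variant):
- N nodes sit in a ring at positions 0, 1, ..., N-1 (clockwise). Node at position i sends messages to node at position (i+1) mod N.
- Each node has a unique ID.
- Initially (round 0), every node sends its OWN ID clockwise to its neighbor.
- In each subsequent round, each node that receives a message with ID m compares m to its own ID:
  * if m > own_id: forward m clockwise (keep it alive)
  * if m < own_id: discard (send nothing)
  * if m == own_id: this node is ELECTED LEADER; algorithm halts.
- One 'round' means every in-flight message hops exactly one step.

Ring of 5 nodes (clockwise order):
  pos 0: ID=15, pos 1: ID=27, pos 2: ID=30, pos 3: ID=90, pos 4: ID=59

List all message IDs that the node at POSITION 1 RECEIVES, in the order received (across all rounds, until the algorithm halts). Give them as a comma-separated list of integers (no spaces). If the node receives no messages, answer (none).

Round 1: pos1(id27) recv 15: drop; pos2(id30) recv 27: drop; pos3(id90) recv 30: drop; pos4(id59) recv 90: fwd; pos0(id15) recv 59: fwd
Round 2: pos0(id15) recv 90: fwd; pos1(id27) recv 59: fwd
Round 3: pos1(id27) recv 90: fwd; pos2(id30) recv 59: fwd
Round 4: pos2(id30) recv 90: fwd; pos3(id90) recv 59: drop
Round 5: pos3(id90) recv 90: ELECTED

Answer: 15,59,90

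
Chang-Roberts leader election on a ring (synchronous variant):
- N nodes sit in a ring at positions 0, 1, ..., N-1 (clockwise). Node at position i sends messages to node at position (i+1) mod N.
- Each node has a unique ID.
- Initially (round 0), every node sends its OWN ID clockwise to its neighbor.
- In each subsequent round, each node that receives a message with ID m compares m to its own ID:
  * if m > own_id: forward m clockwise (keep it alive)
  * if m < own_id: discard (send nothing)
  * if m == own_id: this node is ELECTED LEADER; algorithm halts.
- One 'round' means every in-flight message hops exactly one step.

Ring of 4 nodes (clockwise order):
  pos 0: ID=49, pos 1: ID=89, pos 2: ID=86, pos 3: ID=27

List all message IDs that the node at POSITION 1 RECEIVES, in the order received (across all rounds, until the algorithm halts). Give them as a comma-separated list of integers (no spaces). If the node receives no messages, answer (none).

Answer: 49,86,89

Derivation:
Round 1: pos1(id89) recv 49: drop; pos2(id86) recv 89: fwd; pos3(id27) recv 86: fwd; pos0(id49) recv 27: drop
Round 2: pos3(id27) recv 89: fwd; pos0(id49) recv 86: fwd
Round 3: pos0(id49) recv 89: fwd; pos1(id89) recv 86: drop
Round 4: pos1(id89) recv 89: ELECTED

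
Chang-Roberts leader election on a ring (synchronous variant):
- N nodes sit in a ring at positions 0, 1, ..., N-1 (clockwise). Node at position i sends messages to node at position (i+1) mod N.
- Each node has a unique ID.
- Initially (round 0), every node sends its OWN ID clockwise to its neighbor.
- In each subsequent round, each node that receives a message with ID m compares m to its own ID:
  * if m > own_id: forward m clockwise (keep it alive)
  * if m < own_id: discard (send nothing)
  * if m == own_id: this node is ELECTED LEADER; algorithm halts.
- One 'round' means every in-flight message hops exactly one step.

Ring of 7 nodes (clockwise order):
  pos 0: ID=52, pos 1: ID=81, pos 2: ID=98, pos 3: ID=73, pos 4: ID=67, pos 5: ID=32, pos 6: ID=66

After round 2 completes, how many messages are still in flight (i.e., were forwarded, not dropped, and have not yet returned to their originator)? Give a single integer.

Round 1: pos1(id81) recv 52: drop; pos2(id98) recv 81: drop; pos3(id73) recv 98: fwd; pos4(id67) recv 73: fwd; pos5(id32) recv 67: fwd; pos6(id66) recv 32: drop; pos0(id52) recv 66: fwd
Round 2: pos4(id67) recv 98: fwd; pos5(id32) recv 73: fwd; pos6(id66) recv 67: fwd; pos1(id81) recv 66: drop
After round 2: 3 messages still in flight

Answer: 3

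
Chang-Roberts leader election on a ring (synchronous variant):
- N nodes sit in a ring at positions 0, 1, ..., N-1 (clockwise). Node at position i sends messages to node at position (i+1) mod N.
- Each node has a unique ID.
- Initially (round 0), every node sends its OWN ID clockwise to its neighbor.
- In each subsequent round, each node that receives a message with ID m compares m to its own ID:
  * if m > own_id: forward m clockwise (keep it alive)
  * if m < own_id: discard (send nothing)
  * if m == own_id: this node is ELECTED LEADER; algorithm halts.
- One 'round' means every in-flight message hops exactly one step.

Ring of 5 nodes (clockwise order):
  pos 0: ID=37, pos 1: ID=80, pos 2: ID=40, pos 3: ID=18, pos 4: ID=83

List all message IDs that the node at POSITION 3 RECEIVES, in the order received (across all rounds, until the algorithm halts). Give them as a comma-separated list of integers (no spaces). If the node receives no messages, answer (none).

Answer: 40,80,83

Derivation:
Round 1: pos1(id80) recv 37: drop; pos2(id40) recv 80: fwd; pos3(id18) recv 40: fwd; pos4(id83) recv 18: drop; pos0(id37) recv 83: fwd
Round 2: pos3(id18) recv 80: fwd; pos4(id83) recv 40: drop; pos1(id80) recv 83: fwd
Round 3: pos4(id83) recv 80: drop; pos2(id40) recv 83: fwd
Round 4: pos3(id18) recv 83: fwd
Round 5: pos4(id83) recv 83: ELECTED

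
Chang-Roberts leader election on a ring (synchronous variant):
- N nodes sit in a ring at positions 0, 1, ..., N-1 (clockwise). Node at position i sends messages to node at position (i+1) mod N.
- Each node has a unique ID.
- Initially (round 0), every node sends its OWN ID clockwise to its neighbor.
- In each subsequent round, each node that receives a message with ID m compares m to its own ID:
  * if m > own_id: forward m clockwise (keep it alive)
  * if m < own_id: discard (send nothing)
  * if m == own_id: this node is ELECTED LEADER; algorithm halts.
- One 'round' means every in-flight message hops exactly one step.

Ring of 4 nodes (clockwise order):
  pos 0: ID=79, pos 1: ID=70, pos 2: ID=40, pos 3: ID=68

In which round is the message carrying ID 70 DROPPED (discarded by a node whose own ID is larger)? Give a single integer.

Round 1: pos1(id70) recv 79: fwd; pos2(id40) recv 70: fwd; pos3(id68) recv 40: drop; pos0(id79) recv 68: drop
Round 2: pos2(id40) recv 79: fwd; pos3(id68) recv 70: fwd
Round 3: pos3(id68) recv 79: fwd; pos0(id79) recv 70: drop
Round 4: pos0(id79) recv 79: ELECTED
Message ID 70 originates at pos 1; dropped at pos 0 in round 3

Answer: 3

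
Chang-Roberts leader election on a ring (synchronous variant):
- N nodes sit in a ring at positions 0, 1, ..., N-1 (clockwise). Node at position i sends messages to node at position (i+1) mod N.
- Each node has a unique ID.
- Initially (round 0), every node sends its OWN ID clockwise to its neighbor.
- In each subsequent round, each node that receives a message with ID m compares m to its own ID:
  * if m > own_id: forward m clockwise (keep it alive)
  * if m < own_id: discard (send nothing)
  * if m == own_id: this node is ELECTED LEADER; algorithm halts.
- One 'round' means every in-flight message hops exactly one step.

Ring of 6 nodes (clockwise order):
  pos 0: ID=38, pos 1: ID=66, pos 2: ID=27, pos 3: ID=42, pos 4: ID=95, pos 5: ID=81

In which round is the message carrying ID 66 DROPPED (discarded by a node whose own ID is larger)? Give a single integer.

Answer: 3

Derivation:
Round 1: pos1(id66) recv 38: drop; pos2(id27) recv 66: fwd; pos3(id42) recv 27: drop; pos4(id95) recv 42: drop; pos5(id81) recv 95: fwd; pos0(id38) recv 81: fwd
Round 2: pos3(id42) recv 66: fwd; pos0(id38) recv 95: fwd; pos1(id66) recv 81: fwd
Round 3: pos4(id95) recv 66: drop; pos1(id66) recv 95: fwd; pos2(id27) recv 81: fwd
Round 4: pos2(id27) recv 95: fwd; pos3(id42) recv 81: fwd
Round 5: pos3(id42) recv 95: fwd; pos4(id95) recv 81: drop
Round 6: pos4(id95) recv 95: ELECTED
Message ID 66 originates at pos 1; dropped at pos 4 in round 3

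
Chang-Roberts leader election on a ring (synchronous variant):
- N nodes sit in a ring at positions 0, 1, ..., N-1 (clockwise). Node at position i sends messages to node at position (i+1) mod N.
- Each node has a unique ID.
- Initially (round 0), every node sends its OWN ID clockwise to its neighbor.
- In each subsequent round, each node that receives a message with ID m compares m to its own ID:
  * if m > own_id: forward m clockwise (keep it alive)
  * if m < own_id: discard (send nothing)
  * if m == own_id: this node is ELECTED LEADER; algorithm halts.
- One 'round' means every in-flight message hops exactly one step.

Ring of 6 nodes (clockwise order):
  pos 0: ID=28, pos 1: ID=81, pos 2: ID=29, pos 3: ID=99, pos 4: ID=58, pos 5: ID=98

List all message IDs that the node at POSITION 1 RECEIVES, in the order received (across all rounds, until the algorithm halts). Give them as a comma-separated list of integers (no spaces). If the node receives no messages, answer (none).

Round 1: pos1(id81) recv 28: drop; pos2(id29) recv 81: fwd; pos3(id99) recv 29: drop; pos4(id58) recv 99: fwd; pos5(id98) recv 58: drop; pos0(id28) recv 98: fwd
Round 2: pos3(id99) recv 81: drop; pos5(id98) recv 99: fwd; pos1(id81) recv 98: fwd
Round 3: pos0(id28) recv 99: fwd; pos2(id29) recv 98: fwd
Round 4: pos1(id81) recv 99: fwd; pos3(id99) recv 98: drop
Round 5: pos2(id29) recv 99: fwd
Round 6: pos3(id99) recv 99: ELECTED

Answer: 28,98,99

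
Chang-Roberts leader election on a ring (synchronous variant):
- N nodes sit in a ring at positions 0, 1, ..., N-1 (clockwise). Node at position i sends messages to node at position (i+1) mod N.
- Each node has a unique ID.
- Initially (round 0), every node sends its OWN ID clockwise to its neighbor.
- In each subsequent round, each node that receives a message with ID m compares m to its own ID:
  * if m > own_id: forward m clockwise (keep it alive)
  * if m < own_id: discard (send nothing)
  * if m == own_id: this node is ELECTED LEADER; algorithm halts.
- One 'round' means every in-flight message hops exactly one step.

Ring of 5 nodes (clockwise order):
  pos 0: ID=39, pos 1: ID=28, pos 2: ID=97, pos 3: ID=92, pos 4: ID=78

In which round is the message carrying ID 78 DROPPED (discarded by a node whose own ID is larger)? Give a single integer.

Answer: 3

Derivation:
Round 1: pos1(id28) recv 39: fwd; pos2(id97) recv 28: drop; pos3(id92) recv 97: fwd; pos4(id78) recv 92: fwd; pos0(id39) recv 78: fwd
Round 2: pos2(id97) recv 39: drop; pos4(id78) recv 97: fwd; pos0(id39) recv 92: fwd; pos1(id28) recv 78: fwd
Round 3: pos0(id39) recv 97: fwd; pos1(id28) recv 92: fwd; pos2(id97) recv 78: drop
Round 4: pos1(id28) recv 97: fwd; pos2(id97) recv 92: drop
Round 5: pos2(id97) recv 97: ELECTED
Message ID 78 originates at pos 4; dropped at pos 2 in round 3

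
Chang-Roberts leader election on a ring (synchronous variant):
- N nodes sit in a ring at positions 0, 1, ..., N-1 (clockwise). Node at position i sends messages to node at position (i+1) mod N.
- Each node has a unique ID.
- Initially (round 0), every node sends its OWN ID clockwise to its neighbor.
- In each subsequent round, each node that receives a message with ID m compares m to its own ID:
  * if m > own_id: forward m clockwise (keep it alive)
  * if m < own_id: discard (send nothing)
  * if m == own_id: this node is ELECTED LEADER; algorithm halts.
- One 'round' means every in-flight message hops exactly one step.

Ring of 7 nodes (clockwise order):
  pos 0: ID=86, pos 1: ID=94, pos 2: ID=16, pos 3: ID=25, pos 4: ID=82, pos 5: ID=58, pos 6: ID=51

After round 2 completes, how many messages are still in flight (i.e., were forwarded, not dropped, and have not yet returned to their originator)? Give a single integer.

Round 1: pos1(id94) recv 86: drop; pos2(id16) recv 94: fwd; pos3(id25) recv 16: drop; pos4(id82) recv 25: drop; pos5(id58) recv 82: fwd; pos6(id51) recv 58: fwd; pos0(id86) recv 51: drop
Round 2: pos3(id25) recv 94: fwd; pos6(id51) recv 82: fwd; pos0(id86) recv 58: drop
After round 2: 2 messages still in flight

Answer: 2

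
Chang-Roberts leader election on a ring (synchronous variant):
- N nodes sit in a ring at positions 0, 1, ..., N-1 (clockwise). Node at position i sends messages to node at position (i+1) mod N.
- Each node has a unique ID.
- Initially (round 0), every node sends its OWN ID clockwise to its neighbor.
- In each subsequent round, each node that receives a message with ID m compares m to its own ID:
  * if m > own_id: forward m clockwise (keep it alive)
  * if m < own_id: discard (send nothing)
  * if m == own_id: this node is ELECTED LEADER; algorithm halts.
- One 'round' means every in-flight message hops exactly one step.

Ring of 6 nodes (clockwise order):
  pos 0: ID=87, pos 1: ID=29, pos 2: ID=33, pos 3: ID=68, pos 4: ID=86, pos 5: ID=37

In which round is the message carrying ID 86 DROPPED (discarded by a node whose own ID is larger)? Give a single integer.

Answer: 2

Derivation:
Round 1: pos1(id29) recv 87: fwd; pos2(id33) recv 29: drop; pos3(id68) recv 33: drop; pos4(id86) recv 68: drop; pos5(id37) recv 86: fwd; pos0(id87) recv 37: drop
Round 2: pos2(id33) recv 87: fwd; pos0(id87) recv 86: drop
Round 3: pos3(id68) recv 87: fwd
Round 4: pos4(id86) recv 87: fwd
Round 5: pos5(id37) recv 87: fwd
Round 6: pos0(id87) recv 87: ELECTED
Message ID 86 originates at pos 4; dropped at pos 0 in round 2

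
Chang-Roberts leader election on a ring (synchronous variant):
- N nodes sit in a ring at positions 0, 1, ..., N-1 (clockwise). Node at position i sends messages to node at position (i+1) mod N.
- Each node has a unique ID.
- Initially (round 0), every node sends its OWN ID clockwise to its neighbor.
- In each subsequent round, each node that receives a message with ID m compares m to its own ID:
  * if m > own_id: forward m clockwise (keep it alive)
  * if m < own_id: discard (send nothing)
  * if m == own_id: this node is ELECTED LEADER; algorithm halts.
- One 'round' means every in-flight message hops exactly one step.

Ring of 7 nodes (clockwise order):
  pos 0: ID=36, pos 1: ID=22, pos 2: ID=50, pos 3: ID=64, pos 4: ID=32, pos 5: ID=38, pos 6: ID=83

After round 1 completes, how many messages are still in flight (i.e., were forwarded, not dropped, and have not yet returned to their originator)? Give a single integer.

Round 1: pos1(id22) recv 36: fwd; pos2(id50) recv 22: drop; pos3(id64) recv 50: drop; pos4(id32) recv 64: fwd; pos5(id38) recv 32: drop; pos6(id83) recv 38: drop; pos0(id36) recv 83: fwd
After round 1: 3 messages still in flight

Answer: 3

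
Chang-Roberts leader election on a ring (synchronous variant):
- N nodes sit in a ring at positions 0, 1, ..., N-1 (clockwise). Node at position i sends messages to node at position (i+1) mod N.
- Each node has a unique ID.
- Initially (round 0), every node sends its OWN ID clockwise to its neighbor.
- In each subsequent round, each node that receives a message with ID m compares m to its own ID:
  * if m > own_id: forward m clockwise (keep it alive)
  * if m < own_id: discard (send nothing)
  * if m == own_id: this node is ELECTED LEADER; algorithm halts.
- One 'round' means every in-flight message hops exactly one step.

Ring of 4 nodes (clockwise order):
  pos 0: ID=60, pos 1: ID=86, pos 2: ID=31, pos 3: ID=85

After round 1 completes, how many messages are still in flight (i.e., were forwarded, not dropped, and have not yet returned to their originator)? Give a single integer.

Answer: 2

Derivation:
Round 1: pos1(id86) recv 60: drop; pos2(id31) recv 86: fwd; pos3(id85) recv 31: drop; pos0(id60) recv 85: fwd
After round 1: 2 messages still in flight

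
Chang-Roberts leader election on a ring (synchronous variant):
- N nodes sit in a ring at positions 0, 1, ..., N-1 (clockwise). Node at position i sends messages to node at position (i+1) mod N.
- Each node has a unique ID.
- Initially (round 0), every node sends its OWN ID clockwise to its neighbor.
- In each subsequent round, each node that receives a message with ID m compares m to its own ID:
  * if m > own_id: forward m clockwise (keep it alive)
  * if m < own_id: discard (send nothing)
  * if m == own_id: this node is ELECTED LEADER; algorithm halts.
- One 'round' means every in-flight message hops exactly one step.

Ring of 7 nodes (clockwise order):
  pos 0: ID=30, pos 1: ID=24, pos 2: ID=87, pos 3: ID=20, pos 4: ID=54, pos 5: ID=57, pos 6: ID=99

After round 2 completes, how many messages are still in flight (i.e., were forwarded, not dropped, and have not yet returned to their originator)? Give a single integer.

Round 1: pos1(id24) recv 30: fwd; pos2(id87) recv 24: drop; pos3(id20) recv 87: fwd; pos4(id54) recv 20: drop; pos5(id57) recv 54: drop; pos6(id99) recv 57: drop; pos0(id30) recv 99: fwd
Round 2: pos2(id87) recv 30: drop; pos4(id54) recv 87: fwd; pos1(id24) recv 99: fwd
After round 2: 2 messages still in flight

Answer: 2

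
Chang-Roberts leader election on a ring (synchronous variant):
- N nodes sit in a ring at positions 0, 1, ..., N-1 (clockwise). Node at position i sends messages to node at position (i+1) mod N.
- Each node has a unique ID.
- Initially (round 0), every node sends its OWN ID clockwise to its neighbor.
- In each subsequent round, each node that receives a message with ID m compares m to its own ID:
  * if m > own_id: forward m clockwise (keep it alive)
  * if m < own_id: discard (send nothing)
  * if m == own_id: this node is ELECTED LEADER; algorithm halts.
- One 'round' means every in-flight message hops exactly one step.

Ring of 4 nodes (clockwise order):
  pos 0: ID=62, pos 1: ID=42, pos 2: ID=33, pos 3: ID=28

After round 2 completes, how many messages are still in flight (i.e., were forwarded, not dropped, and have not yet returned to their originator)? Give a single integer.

Answer: 2

Derivation:
Round 1: pos1(id42) recv 62: fwd; pos2(id33) recv 42: fwd; pos3(id28) recv 33: fwd; pos0(id62) recv 28: drop
Round 2: pos2(id33) recv 62: fwd; pos3(id28) recv 42: fwd; pos0(id62) recv 33: drop
After round 2: 2 messages still in flight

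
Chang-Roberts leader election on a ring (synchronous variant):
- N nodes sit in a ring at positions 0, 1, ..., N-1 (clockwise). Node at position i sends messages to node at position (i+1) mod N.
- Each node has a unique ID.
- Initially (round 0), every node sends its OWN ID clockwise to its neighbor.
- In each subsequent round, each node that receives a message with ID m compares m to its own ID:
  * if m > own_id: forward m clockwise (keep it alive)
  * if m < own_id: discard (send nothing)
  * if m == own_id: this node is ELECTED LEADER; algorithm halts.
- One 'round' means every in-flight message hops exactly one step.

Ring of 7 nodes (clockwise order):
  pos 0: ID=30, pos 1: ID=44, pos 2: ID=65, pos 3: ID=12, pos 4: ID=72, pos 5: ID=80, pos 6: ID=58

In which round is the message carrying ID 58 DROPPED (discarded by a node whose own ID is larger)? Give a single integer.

Answer: 3

Derivation:
Round 1: pos1(id44) recv 30: drop; pos2(id65) recv 44: drop; pos3(id12) recv 65: fwd; pos4(id72) recv 12: drop; pos5(id80) recv 72: drop; pos6(id58) recv 80: fwd; pos0(id30) recv 58: fwd
Round 2: pos4(id72) recv 65: drop; pos0(id30) recv 80: fwd; pos1(id44) recv 58: fwd
Round 3: pos1(id44) recv 80: fwd; pos2(id65) recv 58: drop
Round 4: pos2(id65) recv 80: fwd
Round 5: pos3(id12) recv 80: fwd
Round 6: pos4(id72) recv 80: fwd
Round 7: pos5(id80) recv 80: ELECTED
Message ID 58 originates at pos 6; dropped at pos 2 in round 3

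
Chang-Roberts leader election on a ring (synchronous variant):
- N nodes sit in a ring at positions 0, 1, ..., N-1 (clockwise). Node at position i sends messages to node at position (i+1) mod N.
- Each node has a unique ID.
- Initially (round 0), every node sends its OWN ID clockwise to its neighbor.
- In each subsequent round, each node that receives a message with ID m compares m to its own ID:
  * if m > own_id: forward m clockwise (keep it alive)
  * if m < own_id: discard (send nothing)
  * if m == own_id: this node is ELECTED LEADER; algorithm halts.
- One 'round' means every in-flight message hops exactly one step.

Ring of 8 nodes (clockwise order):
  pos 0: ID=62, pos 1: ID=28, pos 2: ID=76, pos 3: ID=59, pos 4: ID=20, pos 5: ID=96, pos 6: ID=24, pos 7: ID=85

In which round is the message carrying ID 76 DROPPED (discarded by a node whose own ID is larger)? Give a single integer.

Round 1: pos1(id28) recv 62: fwd; pos2(id76) recv 28: drop; pos3(id59) recv 76: fwd; pos4(id20) recv 59: fwd; pos5(id96) recv 20: drop; pos6(id24) recv 96: fwd; pos7(id85) recv 24: drop; pos0(id62) recv 85: fwd
Round 2: pos2(id76) recv 62: drop; pos4(id20) recv 76: fwd; pos5(id96) recv 59: drop; pos7(id85) recv 96: fwd; pos1(id28) recv 85: fwd
Round 3: pos5(id96) recv 76: drop; pos0(id62) recv 96: fwd; pos2(id76) recv 85: fwd
Round 4: pos1(id28) recv 96: fwd; pos3(id59) recv 85: fwd
Round 5: pos2(id76) recv 96: fwd; pos4(id20) recv 85: fwd
Round 6: pos3(id59) recv 96: fwd; pos5(id96) recv 85: drop
Round 7: pos4(id20) recv 96: fwd
Round 8: pos5(id96) recv 96: ELECTED
Message ID 76 originates at pos 2; dropped at pos 5 in round 3

Answer: 3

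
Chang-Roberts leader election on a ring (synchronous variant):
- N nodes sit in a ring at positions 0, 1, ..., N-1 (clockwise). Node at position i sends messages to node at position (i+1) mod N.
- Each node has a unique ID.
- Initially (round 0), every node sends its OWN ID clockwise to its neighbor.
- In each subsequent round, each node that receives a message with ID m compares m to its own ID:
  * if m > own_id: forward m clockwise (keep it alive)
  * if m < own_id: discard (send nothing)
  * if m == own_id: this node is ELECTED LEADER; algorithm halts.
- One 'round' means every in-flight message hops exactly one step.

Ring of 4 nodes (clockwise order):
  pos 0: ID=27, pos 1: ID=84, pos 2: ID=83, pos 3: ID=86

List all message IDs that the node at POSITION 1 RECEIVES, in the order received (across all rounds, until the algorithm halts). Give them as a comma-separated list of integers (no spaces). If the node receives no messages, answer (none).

Answer: 27,86

Derivation:
Round 1: pos1(id84) recv 27: drop; pos2(id83) recv 84: fwd; pos3(id86) recv 83: drop; pos0(id27) recv 86: fwd
Round 2: pos3(id86) recv 84: drop; pos1(id84) recv 86: fwd
Round 3: pos2(id83) recv 86: fwd
Round 4: pos3(id86) recv 86: ELECTED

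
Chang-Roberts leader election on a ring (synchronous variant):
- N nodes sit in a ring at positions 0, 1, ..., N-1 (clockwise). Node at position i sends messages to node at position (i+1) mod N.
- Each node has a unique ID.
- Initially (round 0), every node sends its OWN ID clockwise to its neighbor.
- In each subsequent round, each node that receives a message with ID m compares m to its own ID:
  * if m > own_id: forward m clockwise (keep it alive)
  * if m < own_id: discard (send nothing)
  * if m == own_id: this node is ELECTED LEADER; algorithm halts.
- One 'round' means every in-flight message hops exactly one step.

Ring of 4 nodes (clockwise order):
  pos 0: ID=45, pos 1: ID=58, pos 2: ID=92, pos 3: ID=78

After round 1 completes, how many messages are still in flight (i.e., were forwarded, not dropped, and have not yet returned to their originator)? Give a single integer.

Answer: 2

Derivation:
Round 1: pos1(id58) recv 45: drop; pos2(id92) recv 58: drop; pos3(id78) recv 92: fwd; pos0(id45) recv 78: fwd
After round 1: 2 messages still in flight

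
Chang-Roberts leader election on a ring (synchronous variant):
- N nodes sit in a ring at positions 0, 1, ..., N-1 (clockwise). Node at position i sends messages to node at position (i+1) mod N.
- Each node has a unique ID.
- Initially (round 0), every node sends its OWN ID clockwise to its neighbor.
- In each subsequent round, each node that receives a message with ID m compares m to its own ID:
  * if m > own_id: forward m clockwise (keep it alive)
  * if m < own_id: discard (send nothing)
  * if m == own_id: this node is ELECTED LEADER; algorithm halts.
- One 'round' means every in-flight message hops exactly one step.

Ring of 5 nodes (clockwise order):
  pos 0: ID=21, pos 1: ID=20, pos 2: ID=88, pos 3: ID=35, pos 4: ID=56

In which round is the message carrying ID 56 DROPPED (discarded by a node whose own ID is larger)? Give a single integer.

Round 1: pos1(id20) recv 21: fwd; pos2(id88) recv 20: drop; pos3(id35) recv 88: fwd; pos4(id56) recv 35: drop; pos0(id21) recv 56: fwd
Round 2: pos2(id88) recv 21: drop; pos4(id56) recv 88: fwd; pos1(id20) recv 56: fwd
Round 3: pos0(id21) recv 88: fwd; pos2(id88) recv 56: drop
Round 4: pos1(id20) recv 88: fwd
Round 5: pos2(id88) recv 88: ELECTED
Message ID 56 originates at pos 4; dropped at pos 2 in round 3

Answer: 3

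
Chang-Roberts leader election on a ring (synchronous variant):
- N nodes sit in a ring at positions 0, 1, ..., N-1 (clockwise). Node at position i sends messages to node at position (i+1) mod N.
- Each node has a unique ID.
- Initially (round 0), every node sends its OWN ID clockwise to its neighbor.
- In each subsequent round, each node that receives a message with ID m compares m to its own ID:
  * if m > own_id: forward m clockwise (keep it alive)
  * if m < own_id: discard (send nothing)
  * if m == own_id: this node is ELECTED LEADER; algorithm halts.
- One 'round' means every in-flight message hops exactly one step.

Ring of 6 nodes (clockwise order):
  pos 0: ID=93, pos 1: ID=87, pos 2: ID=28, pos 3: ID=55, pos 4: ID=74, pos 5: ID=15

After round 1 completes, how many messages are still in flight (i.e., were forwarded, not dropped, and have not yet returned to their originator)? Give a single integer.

Answer: 3

Derivation:
Round 1: pos1(id87) recv 93: fwd; pos2(id28) recv 87: fwd; pos3(id55) recv 28: drop; pos4(id74) recv 55: drop; pos5(id15) recv 74: fwd; pos0(id93) recv 15: drop
After round 1: 3 messages still in flight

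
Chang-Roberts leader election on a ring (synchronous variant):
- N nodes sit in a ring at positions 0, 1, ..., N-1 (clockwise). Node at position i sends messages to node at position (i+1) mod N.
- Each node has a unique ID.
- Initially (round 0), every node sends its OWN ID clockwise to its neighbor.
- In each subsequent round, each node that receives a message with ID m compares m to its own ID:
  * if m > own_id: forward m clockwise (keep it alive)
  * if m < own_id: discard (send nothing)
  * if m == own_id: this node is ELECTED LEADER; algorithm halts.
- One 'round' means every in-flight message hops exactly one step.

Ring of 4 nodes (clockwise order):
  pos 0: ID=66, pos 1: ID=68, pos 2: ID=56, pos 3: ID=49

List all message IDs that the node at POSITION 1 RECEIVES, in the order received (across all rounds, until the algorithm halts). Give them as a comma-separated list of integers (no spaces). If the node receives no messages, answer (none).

Round 1: pos1(id68) recv 66: drop; pos2(id56) recv 68: fwd; pos3(id49) recv 56: fwd; pos0(id66) recv 49: drop
Round 2: pos3(id49) recv 68: fwd; pos0(id66) recv 56: drop
Round 3: pos0(id66) recv 68: fwd
Round 4: pos1(id68) recv 68: ELECTED

Answer: 66,68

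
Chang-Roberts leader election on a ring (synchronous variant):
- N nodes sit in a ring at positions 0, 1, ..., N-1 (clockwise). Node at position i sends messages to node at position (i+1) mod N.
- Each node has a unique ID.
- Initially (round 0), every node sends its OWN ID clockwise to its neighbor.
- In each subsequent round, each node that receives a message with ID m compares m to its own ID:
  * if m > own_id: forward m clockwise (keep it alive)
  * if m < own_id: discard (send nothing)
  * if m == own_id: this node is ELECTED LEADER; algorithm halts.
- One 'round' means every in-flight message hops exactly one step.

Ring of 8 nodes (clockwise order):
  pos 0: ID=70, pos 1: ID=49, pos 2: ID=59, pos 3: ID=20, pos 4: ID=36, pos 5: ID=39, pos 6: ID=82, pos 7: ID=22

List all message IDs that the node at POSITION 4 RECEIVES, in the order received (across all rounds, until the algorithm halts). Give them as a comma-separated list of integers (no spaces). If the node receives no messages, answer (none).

Answer: 20,59,70,82

Derivation:
Round 1: pos1(id49) recv 70: fwd; pos2(id59) recv 49: drop; pos3(id20) recv 59: fwd; pos4(id36) recv 20: drop; pos5(id39) recv 36: drop; pos6(id82) recv 39: drop; pos7(id22) recv 82: fwd; pos0(id70) recv 22: drop
Round 2: pos2(id59) recv 70: fwd; pos4(id36) recv 59: fwd; pos0(id70) recv 82: fwd
Round 3: pos3(id20) recv 70: fwd; pos5(id39) recv 59: fwd; pos1(id49) recv 82: fwd
Round 4: pos4(id36) recv 70: fwd; pos6(id82) recv 59: drop; pos2(id59) recv 82: fwd
Round 5: pos5(id39) recv 70: fwd; pos3(id20) recv 82: fwd
Round 6: pos6(id82) recv 70: drop; pos4(id36) recv 82: fwd
Round 7: pos5(id39) recv 82: fwd
Round 8: pos6(id82) recv 82: ELECTED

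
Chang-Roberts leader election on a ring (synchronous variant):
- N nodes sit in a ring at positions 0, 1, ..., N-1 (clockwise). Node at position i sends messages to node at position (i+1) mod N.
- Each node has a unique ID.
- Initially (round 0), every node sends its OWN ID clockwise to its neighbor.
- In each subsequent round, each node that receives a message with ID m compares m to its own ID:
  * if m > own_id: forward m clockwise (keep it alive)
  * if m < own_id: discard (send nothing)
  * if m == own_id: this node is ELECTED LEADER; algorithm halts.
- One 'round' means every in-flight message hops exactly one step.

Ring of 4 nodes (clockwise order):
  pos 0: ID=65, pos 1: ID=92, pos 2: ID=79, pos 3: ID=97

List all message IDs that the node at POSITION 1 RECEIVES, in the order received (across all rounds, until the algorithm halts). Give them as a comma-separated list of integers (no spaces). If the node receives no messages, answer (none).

Round 1: pos1(id92) recv 65: drop; pos2(id79) recv 92: fwd; pos3(id97) recv 79: drop; pos0(id65) recv 97: fwd
Round 2: pos3(id97) recv 92: drop; pos1(id92) recv 97: fwd
Round 3: pos2(id79) recv 97: fwd
Round 4: pos3(id97) recv 97: ELECTED

Answer: 65,97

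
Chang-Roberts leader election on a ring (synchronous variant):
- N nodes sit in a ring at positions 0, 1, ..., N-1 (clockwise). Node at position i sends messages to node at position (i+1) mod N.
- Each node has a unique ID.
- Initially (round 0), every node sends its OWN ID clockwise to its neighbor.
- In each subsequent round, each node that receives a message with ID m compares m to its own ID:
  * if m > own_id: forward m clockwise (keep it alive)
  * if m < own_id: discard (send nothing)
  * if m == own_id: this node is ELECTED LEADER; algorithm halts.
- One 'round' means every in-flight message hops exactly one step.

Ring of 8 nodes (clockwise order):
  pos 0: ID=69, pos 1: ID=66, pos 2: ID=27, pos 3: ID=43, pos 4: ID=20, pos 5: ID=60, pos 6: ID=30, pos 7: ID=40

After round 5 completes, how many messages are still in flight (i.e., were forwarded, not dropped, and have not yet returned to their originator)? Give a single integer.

Answer: 2

Derivation:
Round 1: pos1(id66) recv 69: fwd; pos2(id27) recv 66: fwd; pos3(id43) recv 27: drop; pos4(id20) recv 43: fwd; pos5(id60) recv 20: drop; pos6(id30) recv 60: fwd; pos7(id40) recv 30: drop; pos0(id69) recv 40: drop
Round 2: pos2(id27) recv 69: fwd; pos3(id43) recv 66: fwd; pos5(id60) recv 43: drop; pos7(id40) recv 60: fwd
Round 3: pos3(id43) recv 69: fwd; pos4(id20) recv 66: fwd; pos0(id69) recv 60: drop
Round 4: pos4(id20) recv 69: fwd; pos5(id60) recv 66: fwd
Round 5: pos5(id60) recv 69: fwd; pos6(id30) recv 66: fwd
After round 5: 2 messages still in flight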